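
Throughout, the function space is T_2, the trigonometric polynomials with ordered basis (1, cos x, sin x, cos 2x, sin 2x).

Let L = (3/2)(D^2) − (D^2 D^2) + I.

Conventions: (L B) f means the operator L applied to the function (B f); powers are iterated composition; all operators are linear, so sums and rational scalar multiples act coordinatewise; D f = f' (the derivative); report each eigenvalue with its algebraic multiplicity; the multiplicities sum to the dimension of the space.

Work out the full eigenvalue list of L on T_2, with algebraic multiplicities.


image of 1: 1
image of cos x: -(3/2)cos x
image of sin x: -(3/2)sin x
image of cos 2x: -21cos 2x
image of sin 2x: -21sin 2x
the matrix is diagonal; its diagonal is (1, -3/2, -3/2, -21, -21)
for a triangular matrix the eigenvalues are the diagonal entries, with algebraic multiplicity their repetition count

λ = -21 (multiplicity 2), λ = -3/2 (multiplicity 2), λ = 1 (multiplicity 1)


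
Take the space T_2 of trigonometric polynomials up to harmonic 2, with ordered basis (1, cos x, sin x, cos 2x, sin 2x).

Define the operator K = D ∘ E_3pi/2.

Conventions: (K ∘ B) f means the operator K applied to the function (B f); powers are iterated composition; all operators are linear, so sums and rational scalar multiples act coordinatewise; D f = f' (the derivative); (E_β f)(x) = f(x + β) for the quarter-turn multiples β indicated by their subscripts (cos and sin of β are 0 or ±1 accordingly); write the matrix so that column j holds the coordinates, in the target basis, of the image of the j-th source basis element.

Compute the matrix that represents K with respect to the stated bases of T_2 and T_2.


the matrix is [[0, 0, 0, 0, 0]; [0, 1, 0, 0, 0]; [0, 0, 1, 0, 0]; [0, 0, 0, 0, -2]; [0, 0, 0, 2, 0]] (rows listed top to bottom)

image of 1: 0
image of cos x: cos x
image of sin x: sin x
image of cos 2x: 2sin 2x
image of sin 2x: -2cos 2x
each image's coordinates form column j of the matrix


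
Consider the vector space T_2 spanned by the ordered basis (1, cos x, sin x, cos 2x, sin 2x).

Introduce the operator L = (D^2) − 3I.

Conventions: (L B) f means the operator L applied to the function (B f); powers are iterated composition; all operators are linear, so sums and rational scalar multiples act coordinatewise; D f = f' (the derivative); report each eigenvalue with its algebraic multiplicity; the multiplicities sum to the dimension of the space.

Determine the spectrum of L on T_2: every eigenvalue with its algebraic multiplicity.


image of 1: -3
image of cos x: -4cos x
image of sin x: -4sin x
image of cos 2x: -7cos 2x
image of sin 2x: -7sin 2x
the matrix is diagonal; its diagonal is (-3, -4, -4, -7, -7)
for a triangular matrix the eigenvalues are the diagonal entries, with algebraic multiplicity their repetition count

λ = -7 (multiplicity 2), λ = -4 (multiplicity 2), λ = -3 (multiplicity 1)


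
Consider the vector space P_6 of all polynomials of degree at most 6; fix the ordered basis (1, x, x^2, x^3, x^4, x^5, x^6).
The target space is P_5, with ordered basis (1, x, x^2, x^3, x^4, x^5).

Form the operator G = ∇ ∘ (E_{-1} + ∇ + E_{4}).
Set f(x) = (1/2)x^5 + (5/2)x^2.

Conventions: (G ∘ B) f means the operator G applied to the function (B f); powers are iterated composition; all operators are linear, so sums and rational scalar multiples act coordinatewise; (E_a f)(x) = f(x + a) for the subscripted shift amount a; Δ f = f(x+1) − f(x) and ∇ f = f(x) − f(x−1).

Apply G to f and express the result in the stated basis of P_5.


E_{-1} f = (1/2)x^5 - (5/2)x^4 + 5x^3 - (5/2)x^2 - (5/2)x + 2
∇ f = (5/2)x^4 - 5x^3 + 5x^2 + (5/2)x - 2
E_{4} f = (1/2)x^5 + 10x^4 + 80x^3 + (645/2)x^2 + 660x + 552
(E_{-1} + ∇ + E_{4}) f = x^5 + 10x^4 + 80x^3 + 325x^2 + 660x + 552
∇ (E_{-1} + ∇ + E_{4}) f = 5x^4 + 30x^3 + 190x^2 + 445x + 406

the result is g(x) = 5x^4 + 30x^3 + 190x^2 + 445x + 406


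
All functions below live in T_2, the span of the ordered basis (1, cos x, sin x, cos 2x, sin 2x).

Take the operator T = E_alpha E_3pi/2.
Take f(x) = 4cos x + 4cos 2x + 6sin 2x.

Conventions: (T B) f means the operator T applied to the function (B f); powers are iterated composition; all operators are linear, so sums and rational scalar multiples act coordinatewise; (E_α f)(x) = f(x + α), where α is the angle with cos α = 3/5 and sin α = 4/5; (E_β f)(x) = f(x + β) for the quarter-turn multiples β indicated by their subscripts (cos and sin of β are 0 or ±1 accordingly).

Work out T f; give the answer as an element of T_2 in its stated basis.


the result is g(x) = (16/5)cos x + (12/5)sin x - (116/25)cos 2x + (138/25)sin 2x

E_3pi/2 f = 4sin x - 4cos 2x - 6sin 2x
E_alpha E_3pi/2 f = (16/5)cos x + (12/5)sin x - (116/25)cos 2x + (138/25)sin 2x


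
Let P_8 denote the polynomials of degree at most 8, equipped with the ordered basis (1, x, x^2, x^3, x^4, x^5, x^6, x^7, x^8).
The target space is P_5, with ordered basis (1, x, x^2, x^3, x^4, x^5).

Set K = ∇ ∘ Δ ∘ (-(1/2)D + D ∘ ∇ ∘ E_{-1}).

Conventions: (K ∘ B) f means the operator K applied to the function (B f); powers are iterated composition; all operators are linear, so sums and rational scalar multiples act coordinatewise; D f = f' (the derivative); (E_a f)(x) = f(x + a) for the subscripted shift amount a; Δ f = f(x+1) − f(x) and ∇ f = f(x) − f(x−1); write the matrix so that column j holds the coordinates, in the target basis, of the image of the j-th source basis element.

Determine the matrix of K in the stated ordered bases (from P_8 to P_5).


image of 1: 0
image of x: 0
image of x^2: 0
image of x^3: -3
image of x^4: -12x + 24
image of x^5: -30x^2 + 120x - 185
image of x^6: -60x^3 + 360x^2 - 1110x + 900
image of x^7: -105x^4 + 840x^3 - 3885x^2 + 6300x - 3787
image of x^8: -168x^5 + 1680x^4 - 10360x^3 + 25200x^2 - 30296x + 14448
each image's coordinates form column j of the matrix

the matrix is [[0, 0, 0, -3, 24, -185, 900, -3787, 14448]; [0, 0, 0, 0, -12, 120, -1110, 6300, -30296]; [0, 0, 0, 0, 0, -30, 360, -3885, 25200]; [0, 0, 0, 0, 0, 0, -60, 840, -10360]; [0, 0, 0, 0, 0, 0, 0, -105, 1680]; [0, 0, 0, 0, 0, 0, 0, 0, -168]] (rows listed top to bottom)


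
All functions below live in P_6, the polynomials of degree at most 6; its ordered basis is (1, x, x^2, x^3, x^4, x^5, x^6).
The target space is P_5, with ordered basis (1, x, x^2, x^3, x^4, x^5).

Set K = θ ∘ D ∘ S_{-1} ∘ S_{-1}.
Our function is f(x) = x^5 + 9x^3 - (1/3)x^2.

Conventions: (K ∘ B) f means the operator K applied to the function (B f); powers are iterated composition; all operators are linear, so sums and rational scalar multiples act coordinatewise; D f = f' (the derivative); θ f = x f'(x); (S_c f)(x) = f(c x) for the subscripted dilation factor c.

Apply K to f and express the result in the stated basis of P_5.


S_{-1} f = -x^5 - 9x^3 - (1/3)x^2
S_{-1} S_{-1} f = x^5 + 9x^3 - (1/3)x^2
D S_{-1} S_{-1} f = 5x^4 + 27x^2 - (2/3)x
θ D S_{-1} S_{-1} f = 20x^4 + 54x^2 - (2/3)x

g(x) = 20x^4 + 54x^2 - (2/3)x


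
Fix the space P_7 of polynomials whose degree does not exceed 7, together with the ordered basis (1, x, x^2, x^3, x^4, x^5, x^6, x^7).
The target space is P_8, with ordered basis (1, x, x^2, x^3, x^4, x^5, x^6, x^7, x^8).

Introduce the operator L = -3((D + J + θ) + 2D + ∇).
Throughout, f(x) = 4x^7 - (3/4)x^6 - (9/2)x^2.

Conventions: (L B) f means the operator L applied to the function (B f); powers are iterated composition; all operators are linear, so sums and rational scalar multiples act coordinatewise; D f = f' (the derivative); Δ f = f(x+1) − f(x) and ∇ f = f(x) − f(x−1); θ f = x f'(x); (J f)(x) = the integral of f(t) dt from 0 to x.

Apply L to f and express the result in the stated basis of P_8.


g(x) = -(3/2)x^8 - (2343/28)x^7 - (645/2)x^6 + 306x^5 - (1815/4)x^4 + (939/2)x^3 - (1035/4)x^2 + (411/2)x - 111/4

D f = 28x^6 - (9/2)x^5 - 9x
J f = (1/2)x^8 - (3/28)x^7 - (3/2)x^3
θ f = 28x^7 - (9/2)x^6 - 9x^2
(D + J + θ) f = (1/2)x^8 + (781/28)x^7 + (47/2)x^6 - (9/2)x^5 - (3/2)x^3 - 9x^2 - 9x
D f = 28x^6 - (9/2)x^5 - 9x
(2D) f = 56x^6 - 9x^5 - 18x
∇ f = 28x^6 - (177/2)x^5 + (605/4)x^4 - 155x^3 + (381/4)x^2 - (83/2)x + 37/4
((D + J + θ) + 2D + ∇) f = (1/2)x^8 + (781/28)x^7 + (215/2)x^6 - 102x^5 + (605/4)x^4 - (313/2)x^3 + (345/4)x^2 - (137/2)x + 37/4
(-3((D + J + θ) + 2D + ∇)) f = -(3/2)x^8 - (2343/28)x^7 - (645/2)x^6 + 306x^5 - (1815/4)x^4 + (939/2)x^3 - (1035/4)x^2 + (411/2)x - 111/4


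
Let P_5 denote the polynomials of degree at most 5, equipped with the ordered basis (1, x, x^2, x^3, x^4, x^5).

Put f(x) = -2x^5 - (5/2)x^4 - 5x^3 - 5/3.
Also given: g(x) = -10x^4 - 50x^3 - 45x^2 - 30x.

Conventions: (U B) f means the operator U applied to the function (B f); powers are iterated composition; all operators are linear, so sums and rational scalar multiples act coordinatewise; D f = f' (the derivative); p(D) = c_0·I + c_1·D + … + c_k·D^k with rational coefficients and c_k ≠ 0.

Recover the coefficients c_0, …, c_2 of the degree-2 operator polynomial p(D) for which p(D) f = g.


c_0 = 0, c_1 = 1, c_2 = 1

D^0 f = -2x^5 - (5/2)x^4 - 5x^3 - 5/3
D^1 f = -10x^4 - 10x^3 - 15x^2
D^2 f = -40x^3 - 30x^2 - 30x
matching coefficients of g against c_0 f + c_1 Df + … from the top degree down determines the c_i
solution: c_0 = 0, c_1 = 1, c_2 = 1


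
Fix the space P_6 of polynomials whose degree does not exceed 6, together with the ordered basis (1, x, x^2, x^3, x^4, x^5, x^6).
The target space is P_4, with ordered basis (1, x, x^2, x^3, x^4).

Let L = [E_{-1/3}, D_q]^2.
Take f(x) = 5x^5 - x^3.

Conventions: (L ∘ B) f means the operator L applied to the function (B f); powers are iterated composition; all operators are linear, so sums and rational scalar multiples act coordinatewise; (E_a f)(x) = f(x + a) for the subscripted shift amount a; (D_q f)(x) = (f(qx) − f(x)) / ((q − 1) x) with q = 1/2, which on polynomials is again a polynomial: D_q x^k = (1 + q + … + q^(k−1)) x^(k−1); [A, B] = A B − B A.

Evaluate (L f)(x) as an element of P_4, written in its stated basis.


D_q f = (155/16)x^4 - (7/4)x^2
E_{-1/3} D_q f = (155/16)x^4 - (155/12)x^3 + (113/24)x^2 - (29/108)x - 97/1296
E_{-1/3} f = 5x^5 - (25/3)x^4 + (41/9)x^3 - (23/27)x^2 - (2/81)x + 4/243
D_q E_{-1/3} f = (155/16)x^4 - (125/8)x^3 + (287/36)x^2 - (23/18)x - 2/81
[E_{-1/3}, D_q] f = (65/24)x^3 - (235/72)x^2 + (109/108)x - 65/1296
D_q [E_{-1/3}, D_q] f = (455/96)x^2 - (235/48)x + 109/108
E_{-1/3} D_q [E_{-1/3}, D_q] f = (455/96)x^2 - (145/18)x + 2737/864
E_{-1/3} [E_{-1/3}, D_q] f = (65/24)x^3 - (215/36)x^2 + (883/216)x - 367/432
D_q E_{-1/3} [E_{-1/3}, D_q] f = (455/96)x^2 - (215/24)x + 883/216
[E_{-1/3}, D_q] [E_{-1/3}, D_q] f = (65/72)x - 265/288

the result is g(x) = (65/72)x - 265/288


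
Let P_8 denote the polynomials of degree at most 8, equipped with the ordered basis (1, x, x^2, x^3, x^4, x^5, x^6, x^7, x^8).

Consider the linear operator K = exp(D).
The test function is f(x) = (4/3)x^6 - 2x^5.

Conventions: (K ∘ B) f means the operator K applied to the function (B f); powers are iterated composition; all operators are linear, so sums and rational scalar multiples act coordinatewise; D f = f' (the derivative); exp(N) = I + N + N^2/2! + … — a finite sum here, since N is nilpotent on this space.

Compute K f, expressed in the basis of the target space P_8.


g(x) = (4/3)x^6 + 6x^5 + 10x^4 + (20/3)x^3 - 2x - 2/3

order-1 term: 8x^5 - 10x^4
order-2 term: 20x^4 - 20x^3
order-3 term: (80/3)x^3 - 20x^2
order-4 term: 20x^2 - 10x
order-5 term: 8x - 2
order-6 term: 4/3
the series for exp(D) f terminates at order 6
exp(D) f = (4/3)x^6 + 6x^5 + 10x^4 + (20/3)x^3 - 2x - 2/3


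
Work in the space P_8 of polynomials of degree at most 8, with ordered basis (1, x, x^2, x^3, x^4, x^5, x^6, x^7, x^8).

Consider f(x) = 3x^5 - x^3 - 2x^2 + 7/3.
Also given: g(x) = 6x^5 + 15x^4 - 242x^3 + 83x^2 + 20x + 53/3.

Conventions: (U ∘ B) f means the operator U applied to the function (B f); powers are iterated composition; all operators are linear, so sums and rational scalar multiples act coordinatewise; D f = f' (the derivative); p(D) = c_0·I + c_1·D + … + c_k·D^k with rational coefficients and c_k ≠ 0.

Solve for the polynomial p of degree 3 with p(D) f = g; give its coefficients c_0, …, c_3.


D^0 f = 3x^5 - x^3 - 2x^2 + 7/3
D^1 f = 15x^4 - 3x^2 - 4x
D^2 f = 60x^3 - 6x - 4
D^3 f = 180x^2 - 6
matching coefficients of g against c_0 f + c_1 Df + … from the top degree down determines the c_i
solution: c_0 = 2, c_1 = 1, c_2 = -4, c_3 = 1/2

p(D) = 2·I + D − 4·D^2 + (1/2)·D^3, i.e. c_0 = 2, c_1 = 1, c_2 = -4, c_3 = 1/2


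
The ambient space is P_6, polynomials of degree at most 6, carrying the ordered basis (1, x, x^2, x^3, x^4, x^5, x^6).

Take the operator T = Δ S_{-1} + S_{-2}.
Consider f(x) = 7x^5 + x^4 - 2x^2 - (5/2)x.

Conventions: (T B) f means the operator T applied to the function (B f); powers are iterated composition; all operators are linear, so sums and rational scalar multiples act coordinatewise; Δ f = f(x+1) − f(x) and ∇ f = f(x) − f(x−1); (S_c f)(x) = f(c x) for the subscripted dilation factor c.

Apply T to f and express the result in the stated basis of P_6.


g(x) = -224x^5 - 19x^4 - 66x^3 - 72x^2 - 30x - 11/2

S_{-1} f = -7x^5 + x^4 - 2x^2 + (5/2)x
Δ S_{-1} f = -35x^4 - 66x^3 - 64x^2 - 35x - 11/2
S_{-2} f = -224x^5 + 16x^4 - 8x^2 + 5x
(Δ S_{-1} + S_{-2}) f = -224x^5 - 19x^4 - 66x^3 - 72x^2 - 30x - 11/2


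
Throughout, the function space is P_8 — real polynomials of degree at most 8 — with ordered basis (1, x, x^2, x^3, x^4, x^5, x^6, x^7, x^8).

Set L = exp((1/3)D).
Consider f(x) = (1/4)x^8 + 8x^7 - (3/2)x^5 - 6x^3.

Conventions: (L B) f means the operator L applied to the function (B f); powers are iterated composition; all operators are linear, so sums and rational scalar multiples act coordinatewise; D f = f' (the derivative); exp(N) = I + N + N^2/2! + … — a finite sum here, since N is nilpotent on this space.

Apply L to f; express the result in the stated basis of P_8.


g(x) = (1/4)x^8 + (26/3)x^7 + (175/9)x^6 + (955/54)x^5 + (655/81)x^4 - (1009/243)x^3 - (4268/729)x^2 - (8813/4374)x - 5897/26244

order-1 term: (2/3)x^7 + (56/3)x^6 - (5/2)x^4 - 6x^2
order-2 term: (7/9)x^6 + (56/3)x^5 - (5/3)x^3 - 2x
order-3 term: (14/27)x^5 + (280/27)x^4 - (5/9)x^2 - 2/9
order-4 term: (35/162)x^4 + (280/81)x^3 - (5/54)x
order-5 term: (14/243)x^3 + (56/81)x^2 - 1/162
order-6 term: (7/729)x^2 + (56/729)x
order-7 term: (2/2187)x + 8/2187
order-8 term: 1/26244
the series for exp((1/3)D) f terminates at order 8
exp((1/3)D) f = (1/4)x^8 + (26/3)x^7 + (175/9)x^6 + (955/54)x^5 + (655/81)x^4 - (1009/243)x^3 - (4268/729)x^2 - (8813/4374)x - 5897/26244


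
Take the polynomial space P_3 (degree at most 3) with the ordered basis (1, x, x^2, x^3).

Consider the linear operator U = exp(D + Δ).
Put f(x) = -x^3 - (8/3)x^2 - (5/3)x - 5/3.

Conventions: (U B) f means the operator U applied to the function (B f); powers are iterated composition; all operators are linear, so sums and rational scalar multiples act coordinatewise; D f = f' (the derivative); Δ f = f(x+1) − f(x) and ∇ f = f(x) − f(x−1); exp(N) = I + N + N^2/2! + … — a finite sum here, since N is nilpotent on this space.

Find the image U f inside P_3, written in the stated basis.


the image equals g(x) = -x^3 - (26/3)x^2 - (82/3)x - 100/3

order-1 term: -6x^2 - (41/3)x - 7
order-2 term: -12x - 50/3
order-3 term: -8
the series for exp(D + Δ) f terminates at order 3
exp(D + Δ) f = -x^3 - (26/3)x^2 - (82/3)x - 100/3


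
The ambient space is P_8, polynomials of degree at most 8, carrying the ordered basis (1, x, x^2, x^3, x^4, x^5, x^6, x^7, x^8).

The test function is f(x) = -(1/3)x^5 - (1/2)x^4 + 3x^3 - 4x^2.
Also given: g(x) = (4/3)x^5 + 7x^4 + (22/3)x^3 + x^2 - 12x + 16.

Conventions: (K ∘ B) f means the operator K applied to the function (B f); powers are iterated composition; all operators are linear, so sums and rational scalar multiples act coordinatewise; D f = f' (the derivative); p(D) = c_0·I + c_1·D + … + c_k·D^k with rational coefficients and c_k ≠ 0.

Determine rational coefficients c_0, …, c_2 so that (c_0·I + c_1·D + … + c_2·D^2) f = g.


c_0 = -4, c_1 = -3, c_2 = -2

D^0 f = -(1/3)x^5 - (1/2)x^4 + 3x^3 - 4x^2
D^1 f = -(5/3)x^4 - 2x^3 + 9x^2 - 8x
D^2 f = -(20/3)x^3 - 6x^2 + 18x - 8
matching coefficients of g against c_0 f + c_1 Df + … from the top degree down determines the c_i
solution: c_0 = -4, c_1 = -3, c_2 = -2


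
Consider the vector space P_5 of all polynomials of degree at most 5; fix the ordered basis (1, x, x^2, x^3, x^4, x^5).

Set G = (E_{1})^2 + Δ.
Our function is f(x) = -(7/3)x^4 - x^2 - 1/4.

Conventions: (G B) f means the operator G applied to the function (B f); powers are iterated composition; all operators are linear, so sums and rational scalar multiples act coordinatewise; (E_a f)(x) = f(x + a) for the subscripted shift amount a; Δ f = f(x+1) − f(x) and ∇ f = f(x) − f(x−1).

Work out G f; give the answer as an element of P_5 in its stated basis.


E_{1} f = -(7/3)x^4 - (28/3)x^3 - 15x^2 - (34/3)x - 43/12
E_{1} E_{1} f = -(7/3)x^4 - (56/3)x^3 - 57x^2 - (236/3)x - 499/12
Δ f = -(28/3)x^3 - 14x^2 - (34/3)x - 10/3
((E_{1})^2 + Δ) f = -(7/3)x^4 - 28x^3 - 71x^2 - 90x - 539/12

the result is g(x) = -(7/3)x^4 - 28x^3 - 71x^2 - 90x - 539/12


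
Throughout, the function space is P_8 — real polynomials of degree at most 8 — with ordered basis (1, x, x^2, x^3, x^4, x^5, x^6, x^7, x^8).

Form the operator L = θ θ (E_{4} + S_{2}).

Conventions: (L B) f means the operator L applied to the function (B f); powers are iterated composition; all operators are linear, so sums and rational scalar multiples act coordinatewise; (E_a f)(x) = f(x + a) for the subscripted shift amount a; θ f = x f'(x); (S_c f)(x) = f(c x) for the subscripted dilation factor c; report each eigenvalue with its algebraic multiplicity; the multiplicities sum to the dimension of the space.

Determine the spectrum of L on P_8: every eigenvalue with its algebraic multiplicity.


image of 1: 0
image of x: 3x
image of x^2: 20x^2 + 8x
image of x^3: 81x^3 + 48x^2 + 48x
image of x^4: 272x^4 + 144x^3 + 384x^2 + 256x
image of x^5: 825x^5 + 320x^4 + 1440x^3 + 2560x^2 + 1280x
image of x^6: 2340x^6 + 600x^5 + 3840x^4 + 11520x^3 + 15360x^2 + 6144x
image of x^7: 6321x^7 + 1008x^6 + 8400x^5 + 35840x^4 + 80640x^3 + 86016x^2 + 28672x
image of x^8: 16448x^8 + 1568x^7 + 16128x^6 + 89600x^5 + 286720x^4 + 516096x^3 + 458752x^2 + 131072x
the matrix is upper triangular; its diagonal is (0, 3, 20, 81, 272, 825, 2340, 6321, 16448)
for a triangular matrix the eigenvalues are the diagonal entries, with algebraic multiplicity their repetition count

λ = 0 (multiplicity 1), λ = 3 (multiplicity 1), λ = 20 (multiplicity 1), λ = 81 (multiplicity 1), λ = 272 (multiplicity 1), λ = 825 (multiplicity 1), λ = 2340 (multiplicity 1), λ = 6321 (multiplicity 1), λ = 16448 (multiplicity 1)


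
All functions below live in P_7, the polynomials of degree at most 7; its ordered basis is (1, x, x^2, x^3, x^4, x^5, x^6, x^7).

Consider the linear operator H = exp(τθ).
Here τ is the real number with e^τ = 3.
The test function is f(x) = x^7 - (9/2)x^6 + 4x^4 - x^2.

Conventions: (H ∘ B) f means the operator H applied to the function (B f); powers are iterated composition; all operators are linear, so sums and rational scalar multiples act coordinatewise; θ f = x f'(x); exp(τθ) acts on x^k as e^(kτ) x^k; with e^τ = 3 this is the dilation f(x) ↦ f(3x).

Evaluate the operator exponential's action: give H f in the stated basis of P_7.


the result is g(x) = 2187x^7 - (6561/2)x^6 + 324x^4 - 9x^2

exp(τθ) x^k = e^(kτ) x^k; with e^τ = 3 this sends x^k to 3^k x^k
x^2 ↦ 9 x^2
x^4 ↦ 81 x^4
x^6 ↦ 729 x^6
x^7 ↦ 2187 x^7
applying this coordinatewise to f: exp(τθ) f = 2187x^7 - (6561/2)x^6 + 324x^4 - 9x^2


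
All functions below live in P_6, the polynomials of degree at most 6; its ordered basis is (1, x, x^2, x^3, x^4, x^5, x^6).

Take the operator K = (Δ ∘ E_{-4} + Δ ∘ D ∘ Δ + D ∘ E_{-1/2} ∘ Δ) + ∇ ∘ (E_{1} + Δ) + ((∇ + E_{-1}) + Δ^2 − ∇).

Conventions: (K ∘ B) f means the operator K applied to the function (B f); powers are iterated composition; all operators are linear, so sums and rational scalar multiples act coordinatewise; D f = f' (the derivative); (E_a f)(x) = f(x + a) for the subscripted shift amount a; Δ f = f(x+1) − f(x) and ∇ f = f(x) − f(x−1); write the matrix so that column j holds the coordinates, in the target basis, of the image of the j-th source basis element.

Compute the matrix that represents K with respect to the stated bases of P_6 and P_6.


image of 1: 1
image of x: x + 1
image of x^2: x^2 + 2x + 1
image of x^3: x^3 + 3x^2 + 3x + 49
image of x^4: x^4 + 4x^3 + 6x^2 + 196x - 132
image of x^5: x^5 + 5x^4 + 10x^3 + 490x^2 - 660x + 881
image of x^6: x^6 + 6x^5 + 15x^4 + 980x^3 - 1980x^2 + 5286x - 24965/8
each image's coordinates form column j of the matrix

the matrix is [[1, 1, 1, 49, -132, 881, -24965/8]; [0, 1, 2, 3, 196, -660, 5286]; [0, 0, 1, 3, 6, 490, -1980]; [0, 0, 0, 1, 4, 10, 980]; [0, 0, 0, 0, 1, 5, 15]; [0, 0, 0, 0, 0, 1, 6]; [0, 0, 0, 0, 0, 0, 1]] (rows listed top to bottom)


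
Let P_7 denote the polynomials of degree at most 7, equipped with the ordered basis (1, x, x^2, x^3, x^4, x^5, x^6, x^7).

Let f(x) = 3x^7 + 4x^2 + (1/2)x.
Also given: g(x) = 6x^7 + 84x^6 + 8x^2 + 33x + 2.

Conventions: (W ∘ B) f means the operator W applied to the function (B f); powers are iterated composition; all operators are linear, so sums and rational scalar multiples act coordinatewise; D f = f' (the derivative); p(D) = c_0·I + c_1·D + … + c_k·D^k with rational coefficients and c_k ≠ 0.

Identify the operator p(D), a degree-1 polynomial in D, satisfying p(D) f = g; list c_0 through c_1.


D^0 f = 3x^7 + 4x^2 + (1/2)x
D^1 f = 21x^6 + 8x + 1/2
matching coefficients of g against c_0 f + c_1 Df + … from the top degree down determines the c_i
solution: c_0 = 2, c_1 = 4

p(D) = 2·I + 4·D, i.e. c_0 = 2, c_1 = 4


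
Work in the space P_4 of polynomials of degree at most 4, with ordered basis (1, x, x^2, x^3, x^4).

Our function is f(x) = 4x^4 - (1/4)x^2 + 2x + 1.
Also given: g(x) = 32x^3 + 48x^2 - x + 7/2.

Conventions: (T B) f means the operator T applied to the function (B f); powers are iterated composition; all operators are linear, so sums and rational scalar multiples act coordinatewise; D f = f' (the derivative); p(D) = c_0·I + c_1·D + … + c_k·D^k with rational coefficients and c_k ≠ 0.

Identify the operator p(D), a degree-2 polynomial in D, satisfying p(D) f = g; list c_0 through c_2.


D^0 f = 4x^4 - (1/4)x^2 + 2x + 1
D^1 f = 16x^3 - (1/2)x + 2
D^2 f = 48x^2 - 1/2
matching coefficients of g against c_0 f + c_1 Df + … from the top degree down determines the c_i
solution: c_0 = 0, c_1 = 2, c_2 = 1

p(D) = 2·D + D^2, i.e. c_0 = 0, c_1 = 2, c_2 = 1


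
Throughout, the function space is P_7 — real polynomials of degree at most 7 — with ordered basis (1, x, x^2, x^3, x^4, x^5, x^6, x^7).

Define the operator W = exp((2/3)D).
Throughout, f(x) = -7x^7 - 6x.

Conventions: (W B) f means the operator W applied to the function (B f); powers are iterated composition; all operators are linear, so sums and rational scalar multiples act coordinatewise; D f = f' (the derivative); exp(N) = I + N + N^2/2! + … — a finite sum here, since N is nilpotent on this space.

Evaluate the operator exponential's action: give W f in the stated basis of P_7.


the result is g(x) = -7x^7 - (98/3)x^6 - (196/3)x^5 - (1960/27)x^4 - (3920/81)x^3 - (1568/81)x^2 - (7510/729)x - 9644/2187

order-1 term: -(98/3)x^6 - 4
order-2 term: -(196/3)x^5
order-3 term: -(1960/27)x^4
order-4 term: -(3920/81)x^3
order-5 term: -(1568/81)x^2
order-6 term: -(3136/729)x
order-7 term: -896/2187
the series for exp((2/3)D) f terminates at order 7
exp((2/3)D) f = -7x^7 - (98/3)x^6 - (196/3)x^5 - (1960/27)x^4 - (3920/81)x^3 - (1568/81)x^2 - (7510/729)x - 9644/2187


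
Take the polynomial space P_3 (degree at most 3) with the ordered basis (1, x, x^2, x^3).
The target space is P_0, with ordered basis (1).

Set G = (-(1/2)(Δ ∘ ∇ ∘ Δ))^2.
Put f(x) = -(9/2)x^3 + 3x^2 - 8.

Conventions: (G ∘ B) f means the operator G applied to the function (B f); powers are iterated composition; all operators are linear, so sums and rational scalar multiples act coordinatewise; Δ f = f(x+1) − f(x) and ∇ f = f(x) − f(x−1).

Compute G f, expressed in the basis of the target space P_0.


Δ f = -(27/2)x^2 - (15/2)x - 3/2
∇ Δ f = -27x + 6
Δ ∇ Δ f = -27
(-(1/2)(Δ ∘ ∇ ∘ Δ)) f = 27/2
Δ (-(1/2)(Δ ∘ ∇ ∘ Δ)) f = 0
∇ Δ (-(1/2)(Δ ∘ ∇ ∘ Δ)) f = 0
Δ ∇ Δ (-(1/2)(Δ ∘ ∇ ∘ Δ)) f = 0
(-(1/2)(Δ ∘ ∇ ∘ Δ)) (-(1/2)(Δ ∘ ∇ ∘ Δ)) f = 0

g(x) = 0


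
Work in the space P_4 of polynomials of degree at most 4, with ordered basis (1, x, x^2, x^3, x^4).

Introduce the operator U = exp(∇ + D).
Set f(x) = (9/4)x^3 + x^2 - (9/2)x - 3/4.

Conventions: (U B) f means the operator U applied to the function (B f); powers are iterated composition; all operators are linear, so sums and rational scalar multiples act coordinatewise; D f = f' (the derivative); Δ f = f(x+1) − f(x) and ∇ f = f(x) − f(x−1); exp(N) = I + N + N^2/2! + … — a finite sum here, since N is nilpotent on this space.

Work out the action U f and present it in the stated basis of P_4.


order-1 term: (27/2)x^2 - (11/4)x - 31/4
order-2 term: 27x - 19/2
order-3 term: 18
the series for exp(∇ + D) f terminates at order 3
exp(∇ + D) f = (9/4)x^3 + (29/2)x^2 + (79/4)x

the image equals g(x) = (9/4)x^3 + (29/2)x^2 + (79/4)x


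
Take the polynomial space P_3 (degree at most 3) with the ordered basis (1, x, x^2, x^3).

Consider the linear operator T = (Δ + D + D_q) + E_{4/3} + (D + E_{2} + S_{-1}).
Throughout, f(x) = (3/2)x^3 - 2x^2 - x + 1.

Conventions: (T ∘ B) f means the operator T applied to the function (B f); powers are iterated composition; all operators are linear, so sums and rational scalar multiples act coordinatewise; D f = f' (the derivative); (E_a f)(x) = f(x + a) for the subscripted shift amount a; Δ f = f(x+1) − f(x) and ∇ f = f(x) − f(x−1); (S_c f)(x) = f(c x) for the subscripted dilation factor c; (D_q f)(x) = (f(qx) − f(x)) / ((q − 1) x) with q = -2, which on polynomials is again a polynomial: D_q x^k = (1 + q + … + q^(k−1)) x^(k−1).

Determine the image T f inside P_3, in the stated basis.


Δ f = (9/2)x^2 + (1/2)x - 3/2
D f = (9/2)x^2 - 4x - 1
D_q f = (9/2)x^2 + 2x - 1
(Δ + D + D_q) f = (27/2)x^2 - (3/2)x - 7/2
E_{4/3} f = (3/2)x^3 + 4x^2 + (5/3)x - 1/3
D f = (9/2)x^2 - 4x - 1
E_{2} f = (3/2)x^3 + 7x^2 + 9x + 3
S_{-1} f = -(3/2)x^3 - 2x^2 + x + 1
(D + E_{2} + S_{-1}) f = (19/2)x^2 + 6x + 3
((Δ + D + D_q) + E_{4/3} + (D + E_{2} + S_{-1})) f = (3/2)x^3 + 27x^2 + (37/6)x - 5/6

g(x) = (3/2)x^3 + 27x^2 + (37/6)x - 5/6


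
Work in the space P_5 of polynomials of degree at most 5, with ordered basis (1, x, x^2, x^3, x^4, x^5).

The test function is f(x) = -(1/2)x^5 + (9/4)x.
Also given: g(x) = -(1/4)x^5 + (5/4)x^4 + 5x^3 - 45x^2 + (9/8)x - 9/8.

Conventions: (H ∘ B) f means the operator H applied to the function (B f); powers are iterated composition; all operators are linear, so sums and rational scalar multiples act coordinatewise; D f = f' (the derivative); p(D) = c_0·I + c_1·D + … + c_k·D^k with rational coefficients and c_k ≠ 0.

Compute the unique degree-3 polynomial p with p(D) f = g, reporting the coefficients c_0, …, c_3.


D^0 f = -(1/2)x^5 + (9/4)x
D^1 f = -(5/2)x^4 + 9/4
D^2 f = -10x^3
D^3 f = -30x^2
matching coefficients of g against c_0 f + c_1 Df + … from the top degree down determines the c_i
solution: c_0 = 1/2, c_1 = -1/2, c_2 = -1/2, c_3 = 3/2

p(D) = (1/2)·I − (1/2)·D − (1/2)·D^2 + (3/2)·D^3, i.e. c_0 = 1/2, c_1 = -1/2, c_2 = -1/2, c_3 = 3/2


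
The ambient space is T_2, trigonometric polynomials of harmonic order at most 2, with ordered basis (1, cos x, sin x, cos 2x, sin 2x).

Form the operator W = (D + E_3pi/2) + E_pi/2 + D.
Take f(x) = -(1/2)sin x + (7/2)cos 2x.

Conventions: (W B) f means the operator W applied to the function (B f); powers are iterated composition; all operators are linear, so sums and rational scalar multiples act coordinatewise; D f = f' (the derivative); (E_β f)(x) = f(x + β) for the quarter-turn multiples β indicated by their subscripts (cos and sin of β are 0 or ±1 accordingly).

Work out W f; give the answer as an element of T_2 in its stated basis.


the result is g(x) = -cos x - 7cos 2x - 14sin 2x

D f = -(1/2)cos x - 7sin 2x
E_3pi/2 f = (1/2)cos x - (7/2)cos 2x
(D + E_3pi/2) f = -(7/2)cos 2x - 7sin 2x
E_pi/2 f = -(1/2)cos x - (7/2)cos 2x
D f = -(1/2)cos x - 7sin 2x
((D + E_3pi/2) + E_pi/2 + D) f = -cos x - 7cos 2x - 14sin 2x


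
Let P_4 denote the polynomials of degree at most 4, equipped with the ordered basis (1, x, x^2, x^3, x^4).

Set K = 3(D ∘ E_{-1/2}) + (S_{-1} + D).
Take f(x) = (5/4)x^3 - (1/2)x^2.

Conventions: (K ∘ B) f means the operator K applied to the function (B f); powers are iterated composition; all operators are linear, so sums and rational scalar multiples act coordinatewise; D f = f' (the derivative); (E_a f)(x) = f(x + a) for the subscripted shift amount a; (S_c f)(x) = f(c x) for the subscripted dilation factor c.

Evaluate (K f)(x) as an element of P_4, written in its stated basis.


E_{-1/2} f = (5/4)x^3 - (19/8)x^2 + (23/16)x - 9/32
D E_{-1/2} f = (15/4)x^2 - (19/4)x + 23/16
(3(D ∘ E_{-1/2})) f = (45/4)x^2 - (57/4)x + 69/16
S_{-1} f = -(5/4)x^3 - (1/2)x^2
D f = (15/4)x^2 - x
(S_{-1} + D) f = -(5/4)x^3 + (13/4)x^2 - x
(3(D ∘ E_{-1/2}) + (S_{-1} + D)) f = -(5/4)x^3 + (29/2)x^2 - (61/4)x + 69/16

the image equals g(x) = -(5/4)x^3 + (29/2)x^2 - (61/4)x + 69/16


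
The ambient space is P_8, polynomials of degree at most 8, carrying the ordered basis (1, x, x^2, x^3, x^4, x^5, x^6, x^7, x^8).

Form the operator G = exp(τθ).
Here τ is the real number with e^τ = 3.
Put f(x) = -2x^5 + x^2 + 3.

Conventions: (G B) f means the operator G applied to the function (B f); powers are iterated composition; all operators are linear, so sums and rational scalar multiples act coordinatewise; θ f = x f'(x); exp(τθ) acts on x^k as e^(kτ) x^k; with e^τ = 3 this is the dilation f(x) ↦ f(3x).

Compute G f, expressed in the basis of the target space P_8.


exp(τθ) x^k = e^(kτ) x^k; with e^τ = 3 this sends x^k to 3^k x^k
x^2 ↦ 9 x^2
x^5 ↦ 243 x^5
applying this coordinatewise to f: exp(τθ) f = -486x^5 + 9x^2 + 3

g(x) = -486x^5 + 9x^2 + 3


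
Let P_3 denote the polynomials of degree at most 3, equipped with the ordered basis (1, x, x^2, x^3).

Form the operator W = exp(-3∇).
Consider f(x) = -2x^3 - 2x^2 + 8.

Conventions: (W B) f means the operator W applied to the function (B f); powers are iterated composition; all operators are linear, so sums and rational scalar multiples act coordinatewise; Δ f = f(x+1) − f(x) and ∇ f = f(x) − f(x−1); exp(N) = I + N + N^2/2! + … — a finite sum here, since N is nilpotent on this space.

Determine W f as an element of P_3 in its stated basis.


g(x) = -2x^3 + 16x^2 - 60x + 98

order-1 term: 18x^2 - 6x
order-2 term: -54x + 36
order-3 term: 54
the series for exp(-3∇) f terminates at order 3
exp(-3∇) f = -2x^3 + 16x^2 - 60x + 98


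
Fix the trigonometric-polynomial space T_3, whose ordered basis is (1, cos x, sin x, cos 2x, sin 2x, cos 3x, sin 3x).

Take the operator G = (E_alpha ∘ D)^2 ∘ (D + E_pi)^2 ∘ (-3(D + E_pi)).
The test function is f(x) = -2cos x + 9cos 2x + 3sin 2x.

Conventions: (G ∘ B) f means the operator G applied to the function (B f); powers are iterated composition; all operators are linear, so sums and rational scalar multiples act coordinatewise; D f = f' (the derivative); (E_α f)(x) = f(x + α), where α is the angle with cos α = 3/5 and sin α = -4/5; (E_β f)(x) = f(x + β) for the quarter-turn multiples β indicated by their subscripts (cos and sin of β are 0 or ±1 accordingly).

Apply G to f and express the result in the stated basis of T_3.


g(x) = -(204/25)cos x - (372/25)sin x + (120708/125)cos 2x + (103644/125)sin 2x

D f = 2sin x + 6cos 2x - 18sin 2x
E_pi f = 2cos x + 9cos 2x + 3sin 2x
(D + E_pi) f = 2cos x + 2sin x + 15cos 2x - 15sin 2x
(-3(D + E_pi)) f = -6cos x - 6sin x - 45cos 2x + 45sin 2x
D (-3(D + E_pi)) f = -6cos x + 6sin x + 90cos 2x + 90sin 2x
E_pi (-3(D + E_pi)) f = 6cos x + 6sin x - 45cos 2x + 45sin 2x
(D + E_pi) (-3(D + E_pi)) f = 12sin x + 45cos 2x + 135sin 2x
D (D + E_pi) (-3(D + E_pi)) f = 12cos x + 270cos 2x - 90sin 2x
E_pi (D + E_pi) (-3(D + E_pi)) f = -12sin x + 45cos 2x + 135sin 2x
(D + E_pi) (D + E_pi) (-3(D + E_pi)) f = 12cos x - 12sin x + 315cos 2x + 45sin 2x
D (D + E_pi)^2 (-3(D + E_pi)) f = -12cos x - 12sin x + 90cos 2x - 630sin 2x
E_alpha D (D + E_pi)^2 (-3(D + E_pi)) f = (12/5)cos x - (84/5)sin x + (2898/5)cos 2x + (1314/5)sin 2x
D (E_alpha ∘ D) (D + E_pi)^2 (-3(D + E_pi)) f = -(84/5)cos x - (12/5)sin x + (2628/5)cos 2x - (5796/5)sin 2x
E_alpha D (E_alpha ∘ D) (D + E_pi)^2 (-3(D + E_pi)) f = -(204/25)cos x - (372/25)sin x + (120708/125)cos 2x + (103644/125)sin 2x


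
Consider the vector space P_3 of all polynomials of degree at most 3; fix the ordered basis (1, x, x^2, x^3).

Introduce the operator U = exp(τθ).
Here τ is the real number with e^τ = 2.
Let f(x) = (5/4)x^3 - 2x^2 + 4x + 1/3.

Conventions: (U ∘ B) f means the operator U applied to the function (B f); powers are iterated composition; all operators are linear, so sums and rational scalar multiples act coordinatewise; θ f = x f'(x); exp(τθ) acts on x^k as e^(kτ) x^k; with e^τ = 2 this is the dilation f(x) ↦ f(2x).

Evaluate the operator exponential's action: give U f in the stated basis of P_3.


exp(τθ) x^k = e^(kτ) x^k; with e^τ = 2 this sends x^k to 2^k x^k
x ↦ 2 x
x^2 ↦ 4 x^2
x^3 ↦ 8 x^3
applying this coordinatewise to f: exp(τθ) f = 10x^3 - 8x^2 + 8x + 1/3

g(x) = 10x^3 - 8x^2 + 8x + 1/3


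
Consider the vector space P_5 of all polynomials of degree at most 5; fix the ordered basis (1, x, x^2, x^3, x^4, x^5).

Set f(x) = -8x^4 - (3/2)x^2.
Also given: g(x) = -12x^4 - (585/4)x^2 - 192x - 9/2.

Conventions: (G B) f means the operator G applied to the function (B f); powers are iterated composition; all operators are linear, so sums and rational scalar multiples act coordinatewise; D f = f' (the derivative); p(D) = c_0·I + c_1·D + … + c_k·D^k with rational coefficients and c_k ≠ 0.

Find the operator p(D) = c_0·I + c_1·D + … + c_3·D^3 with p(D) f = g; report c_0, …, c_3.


D^0 f = -8x^4 - (3/2)x^2
D^1 f = -32x^3 - 3x
D^2 f = -96x^2 - 3
D^3 f = -192x
matching coefficients of g against c_0 f + c_1 Df + … from the top degree down determines the c_i
solution: c_0 = 3/2, c_1 = 0, c_2 = 3/2, c_3 = 1

c_0 = 3/2, c_1 = 0, c_2 = 3/2, c_3 = 1


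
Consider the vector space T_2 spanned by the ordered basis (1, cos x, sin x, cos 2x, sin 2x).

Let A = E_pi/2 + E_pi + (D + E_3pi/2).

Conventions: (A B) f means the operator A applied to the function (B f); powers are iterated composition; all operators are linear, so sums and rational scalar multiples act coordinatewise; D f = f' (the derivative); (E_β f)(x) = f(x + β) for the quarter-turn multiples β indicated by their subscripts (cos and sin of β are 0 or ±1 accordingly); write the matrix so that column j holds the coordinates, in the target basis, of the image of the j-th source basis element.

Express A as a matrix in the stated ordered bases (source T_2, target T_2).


the matrix is [[3, 0, 0, 0, 0]; [0, -1, 1, 0, 0]; [0, -1, -1, 0, 0]; [0, 0, 0, -1, 2]; [0, 0, 0, -2, -1]] (rows listed top to bottom)

image of 1: 3
image of cos x: -cos x - sin x
image of sin x: cos x - sin x
image of cos 2x: -cos 2x - 2sin 2x
image of sin 2x: 2cos 2x - sin 2x
each image's coordinates form column j of the matrix


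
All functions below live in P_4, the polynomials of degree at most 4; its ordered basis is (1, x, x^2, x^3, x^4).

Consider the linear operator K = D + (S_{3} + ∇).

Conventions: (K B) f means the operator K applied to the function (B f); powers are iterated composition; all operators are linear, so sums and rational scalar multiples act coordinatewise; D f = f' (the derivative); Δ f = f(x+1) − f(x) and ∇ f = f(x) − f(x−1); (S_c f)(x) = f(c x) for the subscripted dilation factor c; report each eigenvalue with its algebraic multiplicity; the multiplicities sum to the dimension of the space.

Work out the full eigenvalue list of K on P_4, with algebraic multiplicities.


λ = 1 (multiplicity 1), λ = 3 (multiplicity 1), λ = 9 (multiplicity 1), λ = 27 (multiplicity 1), λ = 81 (multiplicity 1)

image of 1: 1
image of x: 3x + 2
image of x^2: 9x^2 + 4x - 1
image of x^3: 27x^3 + 6x^2 - 3x + 1
image of x^4: 81x^4 + 8x^3 - 6x^2 + 4x - 1
the matrix is upper triangular; its diagonal is (1, 3, 9, 27, 81)
for a triangular matrix the eigenvalues are the diagonal entries, with algebraic multiplicity their repetition count


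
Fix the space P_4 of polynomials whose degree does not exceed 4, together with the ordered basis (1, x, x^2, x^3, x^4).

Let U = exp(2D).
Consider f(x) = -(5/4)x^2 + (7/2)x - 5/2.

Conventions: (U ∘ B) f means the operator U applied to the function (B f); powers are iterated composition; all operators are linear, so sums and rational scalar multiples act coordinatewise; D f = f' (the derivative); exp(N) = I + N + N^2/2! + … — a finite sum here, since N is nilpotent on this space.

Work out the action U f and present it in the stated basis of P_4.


order-1 term: -5x + 7
order-2 term: -5
the series for exp(2D) f terminates at order 2
exp(2D) f = -(5/4)x^2 - (3/2)x - 1/2

the image equals g(x) = -(5/4)x^2 - (3/2)x - 1/2


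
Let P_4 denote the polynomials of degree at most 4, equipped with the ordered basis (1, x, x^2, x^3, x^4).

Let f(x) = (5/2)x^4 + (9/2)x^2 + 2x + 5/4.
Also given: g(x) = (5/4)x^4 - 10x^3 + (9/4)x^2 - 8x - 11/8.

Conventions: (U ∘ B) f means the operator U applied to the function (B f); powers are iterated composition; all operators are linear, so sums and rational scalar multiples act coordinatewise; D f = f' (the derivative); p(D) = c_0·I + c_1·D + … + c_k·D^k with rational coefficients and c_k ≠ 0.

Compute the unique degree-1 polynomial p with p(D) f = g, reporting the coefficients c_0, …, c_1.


p(D) = (1/2)·I − D, i.e. c_0 = 1/2, c_1 = -1

D^0 f = (5/2)x^4 + (9/2)x^2 + 2x + 5/4
D^1 f = 10x^3 + 9x + 2
matching coefficients of g against c_0 f + c_1 Df + … from the top degree down determines the c_i
solution: c_0 = 1/2, c_1 = -1


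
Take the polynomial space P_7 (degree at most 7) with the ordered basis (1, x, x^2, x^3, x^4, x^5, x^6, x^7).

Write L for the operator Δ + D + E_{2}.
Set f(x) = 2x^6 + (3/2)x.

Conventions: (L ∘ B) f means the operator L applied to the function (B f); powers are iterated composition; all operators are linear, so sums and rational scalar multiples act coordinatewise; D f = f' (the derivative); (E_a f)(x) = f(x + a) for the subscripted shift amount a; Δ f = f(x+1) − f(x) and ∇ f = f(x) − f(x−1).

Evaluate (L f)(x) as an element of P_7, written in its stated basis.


Δ f = 12x^5 + 30x^4 + 40x^3 + 30x^2 + 12x + 7/2
D f = 12x^5 + 3/2
E_{2} f = 2x^6 + 24x^5 + 120x^4 + 320x^3 + 480x^2 + (771/2)x + 131
(Δ + D + E_{2}) f = 2x^6 + 48x^5 + 150x^4 + 360x^3 + 510x^2 + (795/2)x + 136

the image equals g(x) = 2x^6 + 48x^5 + 150x^4 + 360x^3 + 510x^2 + (795/2)x + 136


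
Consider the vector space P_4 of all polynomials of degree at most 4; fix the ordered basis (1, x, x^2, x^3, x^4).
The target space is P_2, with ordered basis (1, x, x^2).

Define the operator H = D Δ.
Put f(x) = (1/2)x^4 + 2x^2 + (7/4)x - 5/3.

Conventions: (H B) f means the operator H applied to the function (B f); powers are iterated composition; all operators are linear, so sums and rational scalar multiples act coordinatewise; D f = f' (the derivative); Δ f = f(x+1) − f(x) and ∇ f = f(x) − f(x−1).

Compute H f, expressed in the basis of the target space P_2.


Δ f = 2x^3 + 3x^2 + 6x + 17/4
D Δ f = 6x^2 + 6x + 6

the result is g(x) = 6x^2 + 6x + 6
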